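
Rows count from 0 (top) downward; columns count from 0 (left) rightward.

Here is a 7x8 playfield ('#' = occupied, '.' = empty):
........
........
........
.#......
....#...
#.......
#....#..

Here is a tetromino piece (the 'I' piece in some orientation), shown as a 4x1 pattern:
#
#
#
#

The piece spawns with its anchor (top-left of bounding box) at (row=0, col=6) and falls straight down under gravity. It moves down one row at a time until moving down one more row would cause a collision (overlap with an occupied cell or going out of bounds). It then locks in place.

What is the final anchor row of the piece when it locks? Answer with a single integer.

Answer: 3

Derivation:
Spawn at (row=0, col=6). Try each row:
  row 0: fits
  row 1: fits
  row 2: fits
  row 3: fits
  row 4: blocked -> lock at row 3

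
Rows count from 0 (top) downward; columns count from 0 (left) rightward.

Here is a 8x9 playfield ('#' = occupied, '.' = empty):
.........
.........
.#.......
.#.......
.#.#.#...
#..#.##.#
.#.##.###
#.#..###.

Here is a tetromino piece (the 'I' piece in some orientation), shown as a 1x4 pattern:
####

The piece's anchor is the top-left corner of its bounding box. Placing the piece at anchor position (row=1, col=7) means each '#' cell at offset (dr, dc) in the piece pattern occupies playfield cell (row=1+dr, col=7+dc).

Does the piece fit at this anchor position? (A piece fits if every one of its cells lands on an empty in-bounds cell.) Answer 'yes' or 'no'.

Answer: no

Derivation:
Check each piece cell at anchor (1, 7):
  offset (0,0) -> (1,7): empty -> OK
  offset (0,1) -> (1,8): empty -> OK
  offset (0,2) -> (1,9): out of bounds -> FAIL
  offset (0,3) -> (1,10): out of bounds -> FAIL
All cells valid: no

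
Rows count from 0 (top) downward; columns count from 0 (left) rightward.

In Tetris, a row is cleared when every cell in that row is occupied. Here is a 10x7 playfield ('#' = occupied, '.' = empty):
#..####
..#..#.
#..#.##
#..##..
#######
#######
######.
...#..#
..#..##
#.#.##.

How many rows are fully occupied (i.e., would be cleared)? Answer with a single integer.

Check each row:
  row 0: 2 empty cells -> not full
  row 1: 5 empty cells -> not full
  row 2: 3 empty cells -> not full
  row 3: 4 empty cells -> not full
  row 4: 0 empty cells -> FULL (clear)
  row 5: 0 empty cells -> FULL (clear)
  row 6: 1 empty cell -> not full
  row 7: 5 empty cells -> not full
  row 8: 4 empty cells -> not full
  row 9: 3 empty cells -> not full
Total rows cleared: 2

Answer: 2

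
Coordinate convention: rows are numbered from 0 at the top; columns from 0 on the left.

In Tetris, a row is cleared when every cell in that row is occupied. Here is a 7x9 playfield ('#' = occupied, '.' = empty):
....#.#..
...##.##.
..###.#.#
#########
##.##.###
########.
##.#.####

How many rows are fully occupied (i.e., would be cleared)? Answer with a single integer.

Check each row:
  row 0: 7 empty cells -> not full
  row 1: 5 empty cells -> not full
  row 2: 4 empty cells -> not full
  row 3: 0 empty cells -> FULL (clear)
  row 4: 2 empty cells -> not full
  row 5: 1 empty cell -> not full
  row 6: 2 empty cells -> not full
Total rows cleared: 1

Answer: 1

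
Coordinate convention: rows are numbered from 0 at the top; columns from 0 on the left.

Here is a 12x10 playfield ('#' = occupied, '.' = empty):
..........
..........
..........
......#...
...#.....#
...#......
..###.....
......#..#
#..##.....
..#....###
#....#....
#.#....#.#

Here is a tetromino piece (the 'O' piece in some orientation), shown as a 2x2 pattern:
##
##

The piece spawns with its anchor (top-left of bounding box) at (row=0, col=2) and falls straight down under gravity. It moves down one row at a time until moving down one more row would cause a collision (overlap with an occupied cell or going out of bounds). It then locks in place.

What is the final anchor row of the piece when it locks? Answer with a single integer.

Answer: 2

Derivation:
Spawn at (row=0, col=2). Try each row:
  row 0: fits
  row 1: fits
  row 2: fits
  row 3: blocked -> lock at row 2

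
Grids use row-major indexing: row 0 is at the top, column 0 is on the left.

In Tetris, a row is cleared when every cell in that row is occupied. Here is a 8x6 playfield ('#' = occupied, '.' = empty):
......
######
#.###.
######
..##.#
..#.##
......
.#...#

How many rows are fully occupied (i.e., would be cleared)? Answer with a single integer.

Answer: 2

Derivation:
Check each row:
  row 0: 6 empty cells -> not full
  row 1: 0 empty cells -> FULL (clear)
  row 2: 2 empty cells -> not full
  row 3: 0 empty cells -> FULL (clear)
  row 4: 3 empty cells -> not full
  row 5: 3 empty cells -> not full
  row 6: 6 empty cells -> not full
  row 7: 4 empty cells -> not full
Total rows cleared: 2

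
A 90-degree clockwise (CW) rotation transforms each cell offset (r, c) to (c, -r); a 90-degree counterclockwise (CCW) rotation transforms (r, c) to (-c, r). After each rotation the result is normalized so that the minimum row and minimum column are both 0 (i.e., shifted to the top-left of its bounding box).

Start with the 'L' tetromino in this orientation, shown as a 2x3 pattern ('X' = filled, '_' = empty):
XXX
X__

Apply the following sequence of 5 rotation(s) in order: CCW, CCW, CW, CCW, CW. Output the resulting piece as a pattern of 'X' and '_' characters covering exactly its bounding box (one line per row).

Answer: X_
X_
XX

Derivation:
Start:
XXX
X__
After rotation 1 (CCW):
X_
X_
XX
After rotation 2 (CCW):
__X
XXX
After rotation 3 (CW):
X_
X_
XX
After rotation 4 (CCW):
__X
XXX
After rotation 5 (CW):
X_
X_
XX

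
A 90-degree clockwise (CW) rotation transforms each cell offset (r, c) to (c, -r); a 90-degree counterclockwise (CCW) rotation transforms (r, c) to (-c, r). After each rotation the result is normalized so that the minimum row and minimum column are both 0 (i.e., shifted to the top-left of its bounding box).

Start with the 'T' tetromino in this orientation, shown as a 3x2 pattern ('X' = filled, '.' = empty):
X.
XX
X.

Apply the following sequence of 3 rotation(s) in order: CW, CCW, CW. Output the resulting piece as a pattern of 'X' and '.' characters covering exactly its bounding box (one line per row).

Start:
X.
XX
X.
After rotation 1 (CW):
XXX
.X.
After rotation 2 (CCW):
X.
XX
X.
After rotation 3 (CW):
XXX
.X.

Answer: XXX
.X.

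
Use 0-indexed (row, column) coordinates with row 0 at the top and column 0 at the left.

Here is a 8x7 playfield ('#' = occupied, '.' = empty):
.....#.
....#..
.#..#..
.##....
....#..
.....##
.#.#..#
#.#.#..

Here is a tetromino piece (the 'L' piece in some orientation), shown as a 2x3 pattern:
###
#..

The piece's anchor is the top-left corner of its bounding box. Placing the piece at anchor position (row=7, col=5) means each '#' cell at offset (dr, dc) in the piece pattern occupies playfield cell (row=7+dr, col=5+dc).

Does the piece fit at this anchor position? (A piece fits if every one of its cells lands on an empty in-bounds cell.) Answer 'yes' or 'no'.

Answer: no

Derivation:
Check each piece cell at anchor (7, 5):
  offset (0,0) -> (7,5): empty -> OK
  offset (0,1) -> (7,6): empty -> OK
  offset (0,2) -> (7,7): out of bounds -> FAIL
  offset (1,0) -> (8,5): out of bounds -> FAIL
All cells valid: no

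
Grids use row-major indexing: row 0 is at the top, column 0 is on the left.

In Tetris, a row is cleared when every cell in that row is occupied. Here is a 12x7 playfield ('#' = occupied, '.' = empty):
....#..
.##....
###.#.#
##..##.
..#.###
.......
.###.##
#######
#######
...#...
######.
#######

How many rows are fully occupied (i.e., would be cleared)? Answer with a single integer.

Answer: 3

Derivation:
Check each row:
  row 0: 6 empty cells -> not full
  row 1: 5 empty cells -> not full
  row 2: 2 empty cells -> not full
  row 3: 3 empty cells -> not full
  row 4: 3 empty cells -> not full
  row 5: 7 empty cells -> not full
  row 6: 2 empty cells -> not full
  row 7: 0 empty cells -> FULL (clear)
  row 8: 0 empty cells -> FULL (clear)
  row 9: 6 empty cells -> not full
  row 10: 1 empty cell -> not full
  row 11: 0 empty cells -> FULL (clear)
Total rows cleared: 3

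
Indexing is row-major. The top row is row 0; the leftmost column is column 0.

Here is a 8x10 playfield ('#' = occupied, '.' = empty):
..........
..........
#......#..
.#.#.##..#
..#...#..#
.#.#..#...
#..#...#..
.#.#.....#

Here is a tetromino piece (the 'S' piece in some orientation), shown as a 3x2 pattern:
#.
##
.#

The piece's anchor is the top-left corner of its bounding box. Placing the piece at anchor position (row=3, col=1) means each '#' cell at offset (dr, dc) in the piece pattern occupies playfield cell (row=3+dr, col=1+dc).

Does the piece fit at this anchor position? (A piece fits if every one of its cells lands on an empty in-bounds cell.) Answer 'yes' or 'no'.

Check each piece cell at anchor (3, 1):
  offset (0,0) -> (3,1): occupied ('#') -> FAIL
  offset (1,0) -> (4,1): empty -> OK
  offset (1,1) -> (4,2): occupied ('#') -> FAIL
  offset (2,1) -> (5,2): empty -> OK
All cells valid: no

Answer: no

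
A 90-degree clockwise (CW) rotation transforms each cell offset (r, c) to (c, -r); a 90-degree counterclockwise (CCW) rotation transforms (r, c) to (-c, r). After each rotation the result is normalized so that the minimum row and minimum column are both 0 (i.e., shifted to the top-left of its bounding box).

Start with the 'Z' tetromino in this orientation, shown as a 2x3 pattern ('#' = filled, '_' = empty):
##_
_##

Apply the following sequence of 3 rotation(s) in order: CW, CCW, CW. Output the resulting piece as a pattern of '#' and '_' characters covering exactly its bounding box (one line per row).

Start:
##_
_##
After rotation 1 (CW):
_#
##
#_
After rotation 2 (CCW):
##_
_##
After rotation 3 (CW):
_#
##
#_

Answer: _#
##
#_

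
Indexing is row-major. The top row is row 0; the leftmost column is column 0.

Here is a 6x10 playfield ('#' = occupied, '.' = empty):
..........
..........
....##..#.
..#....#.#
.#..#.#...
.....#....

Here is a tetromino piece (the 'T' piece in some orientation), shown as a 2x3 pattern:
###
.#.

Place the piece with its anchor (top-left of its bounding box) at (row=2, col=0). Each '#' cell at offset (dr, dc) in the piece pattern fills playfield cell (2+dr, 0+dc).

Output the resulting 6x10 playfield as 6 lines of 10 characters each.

Fill (2+0,0+0) = (2,0)
Fill (2+0,0+1) = (2,1)
Fill (2+0,0+2) = (2,2)
Fill (2+1,0+1) = (3,1)

Answer: ..........
..........
###.##..#.
.##....#.#
.#..#.#...
.....#....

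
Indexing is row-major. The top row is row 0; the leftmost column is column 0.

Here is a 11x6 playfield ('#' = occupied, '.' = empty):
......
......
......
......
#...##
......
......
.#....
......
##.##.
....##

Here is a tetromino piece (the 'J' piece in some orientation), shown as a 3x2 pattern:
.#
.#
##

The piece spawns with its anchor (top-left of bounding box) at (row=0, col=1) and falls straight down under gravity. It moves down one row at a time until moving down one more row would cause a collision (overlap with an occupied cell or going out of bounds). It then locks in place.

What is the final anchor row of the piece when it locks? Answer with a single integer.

Spawn at (row=0, col=1). Try each row:
  row 0: fits
  row 1: fits
  row 2: fits
  row 3: fits
  row 4: fits
  row 5: blocked -> lock at row 4

Answer: 4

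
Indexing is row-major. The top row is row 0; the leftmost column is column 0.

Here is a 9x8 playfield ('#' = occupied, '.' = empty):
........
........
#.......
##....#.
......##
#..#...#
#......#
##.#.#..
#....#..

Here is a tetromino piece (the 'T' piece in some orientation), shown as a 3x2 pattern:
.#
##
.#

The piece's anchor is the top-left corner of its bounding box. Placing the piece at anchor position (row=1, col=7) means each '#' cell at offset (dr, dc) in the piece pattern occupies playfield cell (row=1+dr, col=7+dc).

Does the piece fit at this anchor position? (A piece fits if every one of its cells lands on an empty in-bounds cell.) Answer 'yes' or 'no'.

Answer: no

Derivation:
Check each piece cell at anchor (1, 7):
  offset (0,1) -> (1,8): out of bounds -> FAIL
  offset (1,0) -> (2,7): empty -> OK
  offset (1,1) -> (2,8): out of bounds -> FAIL
  offset (2,1) -> (3,8): out of bounds -> FAIL
All cells valid: no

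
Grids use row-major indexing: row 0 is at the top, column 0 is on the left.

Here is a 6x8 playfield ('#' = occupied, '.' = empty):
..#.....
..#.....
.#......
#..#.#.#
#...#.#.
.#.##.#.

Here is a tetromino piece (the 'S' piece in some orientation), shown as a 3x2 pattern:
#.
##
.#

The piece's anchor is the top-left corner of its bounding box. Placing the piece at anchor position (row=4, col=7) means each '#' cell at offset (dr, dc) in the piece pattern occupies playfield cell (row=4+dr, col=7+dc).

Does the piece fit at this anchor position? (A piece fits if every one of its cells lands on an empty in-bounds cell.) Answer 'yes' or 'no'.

Answer: no

Derivation:
Check each piece cell at anchor (4, 7):
  offset (0,0) -> (4,7): empty -> OK
  offset (1,0) -> (5,7): empty -> OK
  offset (1,1) -> (5,8): out of bounds -> FAIL
  offset (2,1) -> (6,8): out of bounds -> FAIL
All cells valid: no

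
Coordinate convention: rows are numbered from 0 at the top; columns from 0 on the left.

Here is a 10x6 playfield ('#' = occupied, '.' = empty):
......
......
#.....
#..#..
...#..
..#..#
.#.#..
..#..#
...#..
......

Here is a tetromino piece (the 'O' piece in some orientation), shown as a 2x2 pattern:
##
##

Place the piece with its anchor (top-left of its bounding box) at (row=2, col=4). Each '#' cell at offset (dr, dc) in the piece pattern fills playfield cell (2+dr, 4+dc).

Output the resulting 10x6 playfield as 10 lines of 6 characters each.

Fill (2+0,4+0) = (2,4)
Fill (2+0,4+1) = (2,5)
Fill (2+1,4+0) = (3,4)
Fill (2+1,4+1) = (3,5)

Answer: ......
......
#...##
#..###
...#..
..#..#
.#.#..
..#..#
...#..
......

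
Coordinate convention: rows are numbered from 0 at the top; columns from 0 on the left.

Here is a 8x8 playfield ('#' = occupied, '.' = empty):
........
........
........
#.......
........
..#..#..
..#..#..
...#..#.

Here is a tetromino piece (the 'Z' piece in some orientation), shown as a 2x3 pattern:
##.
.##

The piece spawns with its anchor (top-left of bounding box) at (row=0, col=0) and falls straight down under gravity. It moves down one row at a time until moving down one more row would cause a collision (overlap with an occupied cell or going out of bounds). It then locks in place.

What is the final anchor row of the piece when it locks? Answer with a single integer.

Spawn at (row=0, col=0). Try each row:
  row 0: fits
  row 1: fits
  row 2: fits
  row 3: blocked -> lock at row 2

Answer: 2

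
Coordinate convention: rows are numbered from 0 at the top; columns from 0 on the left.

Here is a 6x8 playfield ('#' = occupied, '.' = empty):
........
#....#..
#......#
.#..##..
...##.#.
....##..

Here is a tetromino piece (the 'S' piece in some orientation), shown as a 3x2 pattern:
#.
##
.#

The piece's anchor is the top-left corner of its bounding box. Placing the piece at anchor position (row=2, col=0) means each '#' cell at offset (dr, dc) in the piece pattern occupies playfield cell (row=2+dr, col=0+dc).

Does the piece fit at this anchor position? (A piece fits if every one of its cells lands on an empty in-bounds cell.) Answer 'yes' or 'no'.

Check each piece cell at anchor (2, 0):
  offset (0,0) -> (2,0): occupied ('#') -> FAIL
  offset (1,0) -> (3,0): empty -> OK
  offset (1,1) -> (3,1): occupied ('#') -> FAIL
  offset (2,1) -> (4,1): empty -> OK
All cells valid: no

Answer: no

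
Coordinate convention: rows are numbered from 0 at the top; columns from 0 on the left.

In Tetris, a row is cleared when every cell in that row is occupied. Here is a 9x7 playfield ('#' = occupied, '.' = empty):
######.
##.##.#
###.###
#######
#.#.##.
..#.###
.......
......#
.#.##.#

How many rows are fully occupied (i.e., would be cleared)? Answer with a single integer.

Check each row:
  row 0: 1 empty cell -> not full
  row 1: 2 empty cells -> not full
  row 2: 1 empty cell -> not full
  row 3: 0 empty cells -> FULL (clear)
  row 4: 3 empty cells -> not full
  row 5: 3 empty cells -> not full
  row 6: 7 empty cells -> not full
  row 7: 6 empty cells -> not full
  row 8: 3 empty cells -> not full
Total rows cleared: 1

Answer: 1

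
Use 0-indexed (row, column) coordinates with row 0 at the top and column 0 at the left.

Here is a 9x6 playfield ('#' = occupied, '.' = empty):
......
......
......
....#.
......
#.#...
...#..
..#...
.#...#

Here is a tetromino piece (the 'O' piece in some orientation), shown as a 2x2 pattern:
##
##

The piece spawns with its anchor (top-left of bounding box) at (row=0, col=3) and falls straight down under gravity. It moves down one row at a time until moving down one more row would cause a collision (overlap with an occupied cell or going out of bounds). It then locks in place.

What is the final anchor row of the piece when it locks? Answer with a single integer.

Spawn at (row=0, col=3). Try each row:
  row 0: fits
  row 1: fits
  row 2: blocked -> lock at row 1

Answer: 1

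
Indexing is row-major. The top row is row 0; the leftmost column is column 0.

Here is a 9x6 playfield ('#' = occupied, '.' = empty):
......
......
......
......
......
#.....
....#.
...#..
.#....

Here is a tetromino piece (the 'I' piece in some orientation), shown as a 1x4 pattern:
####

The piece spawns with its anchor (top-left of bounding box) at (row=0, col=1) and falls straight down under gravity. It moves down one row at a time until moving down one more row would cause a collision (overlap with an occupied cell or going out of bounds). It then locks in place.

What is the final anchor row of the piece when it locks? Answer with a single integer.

Answer: 5

Derivation:
Spawn at (row=0, col=1). Try each row:
  row 0: fits
  row 1: fits
  row 2: fits
  row 3: fits
  row 4: fits
  row 5: fits
  row 6: blocked -> lock at row 5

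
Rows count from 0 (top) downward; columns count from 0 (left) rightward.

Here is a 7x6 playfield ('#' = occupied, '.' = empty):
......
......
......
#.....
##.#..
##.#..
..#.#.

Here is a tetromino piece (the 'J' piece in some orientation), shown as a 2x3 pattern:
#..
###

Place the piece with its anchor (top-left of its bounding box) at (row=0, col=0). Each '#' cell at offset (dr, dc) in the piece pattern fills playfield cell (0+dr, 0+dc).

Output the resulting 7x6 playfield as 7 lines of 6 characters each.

Answer: #.....
###...
......
#.....
##.#..
##.#..
..#.#.

Derivation:
Fill (0+0,0+0) = (0,0)
Fill (0+1,0+0) = (1,0)
Fill (0+1,0+1) = (1,1)
Fill (0+1,0+2) = (1,2)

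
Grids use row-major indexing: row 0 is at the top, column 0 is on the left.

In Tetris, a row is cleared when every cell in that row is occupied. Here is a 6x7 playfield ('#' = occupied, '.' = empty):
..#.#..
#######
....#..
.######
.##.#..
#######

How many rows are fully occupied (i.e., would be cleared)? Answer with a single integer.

Answer: 2

Derivation:
Check each row:
  row 0: 5 empty cells -> not full
  row 1: 0 empty cells -> FULL (clear)
  row 2: 6 empty cells -> not full
  row 3: 1 empty cell -> not full
  row 4: 4 empty cells -> not full
  row 5: 0 empty cells -> FULL (clear)
Total rows cleared: 2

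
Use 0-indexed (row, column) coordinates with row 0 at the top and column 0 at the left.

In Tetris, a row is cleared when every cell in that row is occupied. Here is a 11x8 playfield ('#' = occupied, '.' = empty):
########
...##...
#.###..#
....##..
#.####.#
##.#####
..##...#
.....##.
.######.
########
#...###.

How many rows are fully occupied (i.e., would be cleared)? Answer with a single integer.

Check each row:
  row 0: 0 empty cells -> FULL (clear)
  row 1: 6 empty cells -> not full
  row 2: 3 empty cells -> not full
  row 3: 6 empty cells -> not full
  row 4: 2 empty cells -> not full
  row 5: 1 empty cell -> not full
  row 6: 5 empty cells -> not full
  row 7: 6 empty cells -> not full
  row 8: 2 empty cells -> not full
  row 9: 0 empty cells -> FULL (clear)
  row 10: 4 empty cells -> not full
Total rows cleared: 2

Answer: 2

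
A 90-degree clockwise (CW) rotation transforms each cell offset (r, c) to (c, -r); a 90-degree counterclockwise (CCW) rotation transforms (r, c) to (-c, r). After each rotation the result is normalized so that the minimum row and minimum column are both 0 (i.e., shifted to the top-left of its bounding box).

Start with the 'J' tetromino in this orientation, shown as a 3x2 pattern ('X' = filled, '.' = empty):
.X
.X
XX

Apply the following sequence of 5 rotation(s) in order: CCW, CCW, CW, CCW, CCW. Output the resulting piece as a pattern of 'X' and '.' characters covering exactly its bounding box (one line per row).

Answer: X..
XXX

Derivation:
Start:
.X
.X
XX
After rotation 1 (CCW):
XXX
..X
After rotation 2 (CCW):
XX
X.
X.
After rotation 3 (CW):
XXX
..X
After rotation 4 (CCW):
XX
X.
X.
After rotation 5 (CCW):
X..
XXX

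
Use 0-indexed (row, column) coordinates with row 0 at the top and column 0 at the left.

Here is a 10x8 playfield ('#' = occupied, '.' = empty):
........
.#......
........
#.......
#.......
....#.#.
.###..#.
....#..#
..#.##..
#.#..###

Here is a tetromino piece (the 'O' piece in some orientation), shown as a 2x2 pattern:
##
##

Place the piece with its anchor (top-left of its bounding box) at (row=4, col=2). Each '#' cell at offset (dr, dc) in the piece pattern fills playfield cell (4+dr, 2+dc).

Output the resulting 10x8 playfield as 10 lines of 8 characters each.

Answer: ........
.#......
........
#.......
#.##....
..###.#.
.###..#.
....#..#
..#.##..
#.#..###

Derivation:
Fill (4+0,2+0) = (4,2)
Fill (4+0,2+1) = (4,3)
Fill (4+1,2+0) = (5,2)
Fill (4+1,2+1) = (5,3)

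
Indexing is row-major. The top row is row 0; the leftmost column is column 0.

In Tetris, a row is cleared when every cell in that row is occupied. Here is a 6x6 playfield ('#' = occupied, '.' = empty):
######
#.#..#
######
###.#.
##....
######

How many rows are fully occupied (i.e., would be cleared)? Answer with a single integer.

Answer: 3

Derivation:
Check each row:
  row 0: 0 empty cells -> FULL (clear)
  row 1: 3 empty cells -> not full
  row 2: 0 empty cells -> FULL (clear)
  row 3: 2 empty cells -> not full
  row 4: 4 empty cells -> not full
  row 5: 0 empty cells -> FULL (clear)
Total rows cleared: 3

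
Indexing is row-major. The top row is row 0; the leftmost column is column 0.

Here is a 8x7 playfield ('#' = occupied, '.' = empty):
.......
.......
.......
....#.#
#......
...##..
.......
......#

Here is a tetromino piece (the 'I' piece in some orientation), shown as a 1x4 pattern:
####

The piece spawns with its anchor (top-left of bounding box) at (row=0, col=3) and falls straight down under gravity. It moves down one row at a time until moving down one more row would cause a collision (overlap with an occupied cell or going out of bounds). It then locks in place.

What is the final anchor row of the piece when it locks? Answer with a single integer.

Answer: 2

Derivation:
Spawn at (row=0, col=3). Try each row:
  row 0: fits
  row 1: fits
  row 2: fits
  row 3: blocked -> lock at row 2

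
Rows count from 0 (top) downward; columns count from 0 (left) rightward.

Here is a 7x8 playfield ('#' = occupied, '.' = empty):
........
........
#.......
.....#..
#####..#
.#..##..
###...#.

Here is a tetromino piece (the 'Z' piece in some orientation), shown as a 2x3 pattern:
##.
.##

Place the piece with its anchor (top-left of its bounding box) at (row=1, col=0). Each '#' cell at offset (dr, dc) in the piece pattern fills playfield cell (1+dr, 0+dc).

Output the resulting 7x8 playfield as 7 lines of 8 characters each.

Fill (1+0,0+0) = (1,0)
Fill (1+0,0+1) = (1,1)
Fill (1+1,0+1) = (2,1)
Fill (1+1,0+2) = (2,2)

Answer: ........
##......
###.....
.....#..
#####..#
.#..##..
###...#.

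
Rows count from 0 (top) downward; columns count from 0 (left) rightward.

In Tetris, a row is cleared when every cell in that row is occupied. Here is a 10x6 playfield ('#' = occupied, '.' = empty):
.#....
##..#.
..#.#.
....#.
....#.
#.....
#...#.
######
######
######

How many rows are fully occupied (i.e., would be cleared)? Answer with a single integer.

Check each row:
  row 0: 5 empty cells -> not full
  row 1: 3 empty cells -> not full
  row 2: 4 empty cells -> not full
  row 3: 5 empty cells -> not full
  row 4: 5 empty cells -> not full
  row 5: 5 empty cells -> not full
  row 6: 4 empty cells -> not full
  row 7: 0 empty cells -> FULL (clear)
  row 8: 0 empty cells -> FULL (clear)
  row 9: 0 empty cells -> FULL (clear)
Total rows cleared: 3

Answer: 3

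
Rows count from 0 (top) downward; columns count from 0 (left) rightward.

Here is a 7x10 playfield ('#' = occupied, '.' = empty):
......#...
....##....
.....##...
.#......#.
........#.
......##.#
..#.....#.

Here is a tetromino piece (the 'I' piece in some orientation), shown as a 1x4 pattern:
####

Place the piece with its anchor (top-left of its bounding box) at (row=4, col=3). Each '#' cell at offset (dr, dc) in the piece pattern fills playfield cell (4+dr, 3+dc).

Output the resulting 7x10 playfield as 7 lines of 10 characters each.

Answer: ......#...
....##....
.....##...
.#......#.
...####.#.
......##.#
..#.....#.

Derivation:
Fill (4+0,3+0) = (4,3)
Fill (4+0,3+1) = (4,4)
Fill (4+0,3+2) = (4,5)
Fill (4+0,3+3) = (4,6)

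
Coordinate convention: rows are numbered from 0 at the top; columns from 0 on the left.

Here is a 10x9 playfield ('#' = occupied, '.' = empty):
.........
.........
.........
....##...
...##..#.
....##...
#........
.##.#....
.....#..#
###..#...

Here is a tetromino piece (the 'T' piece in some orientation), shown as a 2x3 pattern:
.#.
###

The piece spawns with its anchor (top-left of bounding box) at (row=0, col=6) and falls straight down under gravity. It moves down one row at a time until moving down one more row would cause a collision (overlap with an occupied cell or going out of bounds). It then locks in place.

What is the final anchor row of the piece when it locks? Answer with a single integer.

Spawn at (row=0, col=6). Try each row:
  row 0: fits
  row 1: fits
  row 2: fits
  row 3: blocked -> lock at row 2

Answer: 2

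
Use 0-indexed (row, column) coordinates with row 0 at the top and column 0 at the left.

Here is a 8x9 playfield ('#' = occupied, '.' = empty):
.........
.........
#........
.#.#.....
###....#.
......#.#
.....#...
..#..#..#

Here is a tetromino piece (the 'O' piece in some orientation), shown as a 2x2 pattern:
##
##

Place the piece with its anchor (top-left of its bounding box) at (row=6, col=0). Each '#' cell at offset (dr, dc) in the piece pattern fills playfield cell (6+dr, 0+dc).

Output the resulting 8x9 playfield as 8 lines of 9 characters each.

Fill (6+0,0+0) = (6,0)
Fill (6+0,0+1) = (6,1)
Fill (6+1,0+0) = (7,0)
Fill (6+1,0+1) = (7,1)

Answer: .........
.........
#........
.#.#.....
###....#.
......#.#
##...#...
###..#..#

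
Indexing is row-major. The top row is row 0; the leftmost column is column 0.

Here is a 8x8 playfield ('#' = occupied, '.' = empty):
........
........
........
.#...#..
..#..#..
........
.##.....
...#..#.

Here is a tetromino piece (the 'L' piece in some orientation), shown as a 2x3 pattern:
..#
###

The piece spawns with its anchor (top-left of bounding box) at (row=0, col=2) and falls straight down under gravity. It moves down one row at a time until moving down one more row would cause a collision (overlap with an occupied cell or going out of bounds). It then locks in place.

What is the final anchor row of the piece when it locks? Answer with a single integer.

Spawn at (row=0, col=2). Try each row:
  row 0: fits
  row 1: fits
  row 2: fits
  row 3: blocked -> lock at row 2

Answer: 2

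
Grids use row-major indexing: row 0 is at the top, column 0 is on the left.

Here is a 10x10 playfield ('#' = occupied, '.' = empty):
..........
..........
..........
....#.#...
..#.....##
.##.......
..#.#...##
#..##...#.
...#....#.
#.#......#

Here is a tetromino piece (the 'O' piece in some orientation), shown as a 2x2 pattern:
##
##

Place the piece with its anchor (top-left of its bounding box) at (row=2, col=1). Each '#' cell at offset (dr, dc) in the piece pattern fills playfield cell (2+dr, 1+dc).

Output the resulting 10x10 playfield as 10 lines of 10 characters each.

Answer: ..........
..........
.##.......
.##.#.#...
..#.....##
.##.......
..#.#...##
#..##...#.
...#....#.
#.#......#

Derivation:
Fill (2+0,1+0) = (2,1)
Fill (2+0,1+1) = (2,2)
Fill (2+1,1+0) = (3,1)
Fill (2+1,1+1) = (3,2)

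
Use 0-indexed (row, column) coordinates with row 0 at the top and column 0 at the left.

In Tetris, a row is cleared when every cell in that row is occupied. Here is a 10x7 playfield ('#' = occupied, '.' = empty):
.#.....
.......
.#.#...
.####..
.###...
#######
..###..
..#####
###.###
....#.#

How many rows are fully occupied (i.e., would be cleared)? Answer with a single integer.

Check each row:
  row 0: 6 empty cells -> not full
  row 1: 7 empty cells -> not full
  row 2: 5 empty cells -> not full
  row 3: 3 empty cells -> not full
  row 4: 4 empty cells -> not full
  row 5: 0 empty cells -> FULL (clear)
  row 6: 4 empty cells -> not full
  row 7: 2 empty cells -> not full
  row 8: 1 empty cell -> not full
  row 9: 5 empty cells -> not full
Total rows cleared: 1

Answer: 1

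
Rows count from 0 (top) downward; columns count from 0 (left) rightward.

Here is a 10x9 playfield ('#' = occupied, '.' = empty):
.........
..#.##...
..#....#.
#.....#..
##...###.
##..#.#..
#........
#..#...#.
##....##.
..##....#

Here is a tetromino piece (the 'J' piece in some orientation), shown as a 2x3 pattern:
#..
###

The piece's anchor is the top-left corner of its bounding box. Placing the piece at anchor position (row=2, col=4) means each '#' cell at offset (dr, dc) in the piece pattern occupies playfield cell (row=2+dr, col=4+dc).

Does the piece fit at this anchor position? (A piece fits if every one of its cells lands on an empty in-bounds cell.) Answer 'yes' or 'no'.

Answer: no

Derivation:
Check each piece cell at anchor (2, 4):
  offset (0,0) -> (2,4): empty -> OK
  offset (1,0) -> (3,4): empty -> OK
  offset (1,1) -> (3,5): empty -> OK
  offset (1,2) -> (3,6): occupied ('#') -> FAIL
All cells valid: no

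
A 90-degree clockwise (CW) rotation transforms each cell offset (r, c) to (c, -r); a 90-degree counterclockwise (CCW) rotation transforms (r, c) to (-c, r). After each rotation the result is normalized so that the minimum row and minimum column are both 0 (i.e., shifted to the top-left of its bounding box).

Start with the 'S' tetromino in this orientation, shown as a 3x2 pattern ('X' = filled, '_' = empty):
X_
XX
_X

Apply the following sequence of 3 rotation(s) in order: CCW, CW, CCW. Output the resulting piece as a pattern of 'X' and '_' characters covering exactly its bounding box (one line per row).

Start:
X_
XX
_X
After rotation 1 (CCW):
_XX
XX_
After rotation 2 (CW):
X_
XX
_X
After rotation 3 (CCW):
_XX
XX_

Answer: _XX
XX_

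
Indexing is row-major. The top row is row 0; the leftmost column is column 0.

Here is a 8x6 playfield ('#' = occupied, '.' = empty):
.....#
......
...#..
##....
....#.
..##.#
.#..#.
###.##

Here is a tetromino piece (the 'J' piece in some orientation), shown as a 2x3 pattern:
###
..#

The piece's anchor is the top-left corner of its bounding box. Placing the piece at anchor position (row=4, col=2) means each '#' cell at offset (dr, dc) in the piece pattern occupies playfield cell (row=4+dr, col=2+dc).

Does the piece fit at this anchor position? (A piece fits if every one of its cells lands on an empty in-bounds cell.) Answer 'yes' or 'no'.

Check each piece cell at anchor (4, 2):
  offset (0,0) -> (4,2): empty -> OK
  offset (0,1) -> (4,3): empty -> OK
  offset (0,2) -> (4,4): occupied ('#') -> FAIL
  offset (1,2) -> (5,4): empty -> OK
All cells valid: no

Answer: no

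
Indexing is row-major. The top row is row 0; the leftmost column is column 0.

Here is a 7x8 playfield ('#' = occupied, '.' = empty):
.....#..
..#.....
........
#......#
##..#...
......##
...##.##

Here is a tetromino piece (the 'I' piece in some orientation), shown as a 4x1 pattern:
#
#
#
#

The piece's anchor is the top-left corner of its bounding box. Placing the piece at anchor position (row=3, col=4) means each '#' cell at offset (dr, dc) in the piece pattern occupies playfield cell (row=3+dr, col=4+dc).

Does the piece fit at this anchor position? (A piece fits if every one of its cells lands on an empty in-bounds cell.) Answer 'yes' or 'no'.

Check each piece cell at anchor (3, 4):
  offset (0,0) -> (3,4): empty -> OK
  offset (1,0) -> (4,4): occupied ('#') -> FAIL
  offset (2,0) -> (5,4): empty -> OK
  offset (3,0) -> (6,4): occupied ('#') -> FAIL
All cells valid: no

Answer: no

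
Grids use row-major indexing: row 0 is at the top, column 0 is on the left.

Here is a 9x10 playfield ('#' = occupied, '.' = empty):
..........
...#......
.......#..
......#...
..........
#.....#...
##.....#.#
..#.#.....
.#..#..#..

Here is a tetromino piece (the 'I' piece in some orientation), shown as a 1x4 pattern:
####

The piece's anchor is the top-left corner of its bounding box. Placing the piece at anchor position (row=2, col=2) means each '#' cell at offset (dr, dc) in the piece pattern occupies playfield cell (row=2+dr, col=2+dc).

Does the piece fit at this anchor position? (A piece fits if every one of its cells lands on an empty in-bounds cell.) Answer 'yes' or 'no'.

Check each piece cell at anchor (2, 2):
  offset (0,0) -> (2,2): empty -> OK
  offset (0,1) -> (2,3): empty -> OK
  offset (0,2) -> (2,4): empty -> OK
  offset (0,3) -> (2,5): empty -> OK
All cells valid: yes

Answer: yes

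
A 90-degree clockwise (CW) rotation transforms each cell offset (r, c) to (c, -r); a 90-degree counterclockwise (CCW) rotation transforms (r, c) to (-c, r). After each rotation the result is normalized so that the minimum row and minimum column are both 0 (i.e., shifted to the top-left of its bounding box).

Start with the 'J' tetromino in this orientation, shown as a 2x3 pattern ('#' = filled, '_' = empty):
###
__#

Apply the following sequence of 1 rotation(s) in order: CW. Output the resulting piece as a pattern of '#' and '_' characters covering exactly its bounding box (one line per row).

Start:
###
__#
After rotation 1 (CW):
_#
_#
##

Answer: _#
_#
##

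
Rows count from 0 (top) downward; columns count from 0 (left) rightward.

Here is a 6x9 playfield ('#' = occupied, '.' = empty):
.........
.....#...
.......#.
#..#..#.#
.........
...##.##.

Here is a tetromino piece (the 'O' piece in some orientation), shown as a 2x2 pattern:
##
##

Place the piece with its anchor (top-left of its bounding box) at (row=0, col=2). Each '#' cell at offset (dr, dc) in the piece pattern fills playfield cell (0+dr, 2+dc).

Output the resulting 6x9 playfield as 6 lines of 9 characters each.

Fill (0+0,2+0) = (0,2)
Fill (0+0,2+1) = (0,3)
Fill (0+1,2+0) = (1,2)
Fill (0+1,2+1) = (1,3)

Answer: ..##.....
..##.#...
.......#.
#..#..#.#
.........
...##.##.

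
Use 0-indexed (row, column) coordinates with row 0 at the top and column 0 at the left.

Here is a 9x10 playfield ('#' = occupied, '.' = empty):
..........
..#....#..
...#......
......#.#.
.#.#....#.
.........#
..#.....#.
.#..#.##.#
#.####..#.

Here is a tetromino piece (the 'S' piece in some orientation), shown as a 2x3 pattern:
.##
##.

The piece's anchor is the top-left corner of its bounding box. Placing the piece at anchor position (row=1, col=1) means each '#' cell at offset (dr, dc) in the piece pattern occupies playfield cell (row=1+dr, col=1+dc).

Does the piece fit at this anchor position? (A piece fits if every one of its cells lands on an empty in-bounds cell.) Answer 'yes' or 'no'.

Answer: no

Derivation:
Check each piece cell at anchor (1, 1):
  offset (0,1) -> (1,2): occupied ('#') -> FAIL
  offset (0,2) -> (1,3): empty -> OK
  offset (1,0) -> (2,1): empty -> OK
  offset (1,1) -> (2,2): empty -> OK
All cells valid: no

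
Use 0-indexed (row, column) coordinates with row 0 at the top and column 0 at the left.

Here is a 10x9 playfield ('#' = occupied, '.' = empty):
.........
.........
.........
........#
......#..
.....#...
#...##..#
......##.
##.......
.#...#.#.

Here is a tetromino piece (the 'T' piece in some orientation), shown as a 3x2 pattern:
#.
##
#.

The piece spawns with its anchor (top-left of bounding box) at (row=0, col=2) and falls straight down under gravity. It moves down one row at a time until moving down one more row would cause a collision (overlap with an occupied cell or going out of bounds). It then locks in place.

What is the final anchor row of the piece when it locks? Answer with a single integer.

Answer: 7

Derivation:
Spawn at (row=0, col=2). Try each row:
  row 0: fits
  row 1: fits
  row 2: fits
  row 3: fits
  row 4: fits
  row 5: fits
  row 6: fits
  row 7: fits
  row 8: blocked -> lock at row 7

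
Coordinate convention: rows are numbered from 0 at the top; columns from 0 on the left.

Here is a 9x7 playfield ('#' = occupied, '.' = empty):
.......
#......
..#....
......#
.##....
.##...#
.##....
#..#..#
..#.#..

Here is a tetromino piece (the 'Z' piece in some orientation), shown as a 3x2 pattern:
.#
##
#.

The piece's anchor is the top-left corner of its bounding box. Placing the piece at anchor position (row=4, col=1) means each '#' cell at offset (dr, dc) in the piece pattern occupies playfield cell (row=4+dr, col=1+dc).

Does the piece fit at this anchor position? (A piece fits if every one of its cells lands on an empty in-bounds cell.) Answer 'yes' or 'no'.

Answer: no

Derivation:
Check each piece cell at anchor (4, 1):
  offset (0,1) -> (4,2): occupied ('#') -> FAIL
  offset (1,0) -> (5,1): occupied ('#') -> FAIL
  offset (1,1) -> (5,2): occupied ('#') -> FAIL
  offset (2,0) -> (6,1): occupied ('#') -> FAIL
All cells valid: no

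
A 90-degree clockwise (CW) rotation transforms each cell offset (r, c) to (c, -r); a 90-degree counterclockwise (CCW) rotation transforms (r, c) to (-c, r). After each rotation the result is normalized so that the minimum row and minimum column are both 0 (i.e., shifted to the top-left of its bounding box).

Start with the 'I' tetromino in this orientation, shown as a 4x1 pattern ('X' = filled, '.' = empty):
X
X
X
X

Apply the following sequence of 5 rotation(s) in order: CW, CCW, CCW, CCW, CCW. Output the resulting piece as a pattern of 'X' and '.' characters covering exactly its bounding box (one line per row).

Start:
X
X
X
X
After rotation 1 (CW):
XXXX
After rotation 2 (CCW):
X
X
X
X
After rotation 3 (CCW):
XXXX
After rotation 4 (CCW):
X
X
X
X
After rotation 5 (CCW):
XXXX

Answer: XXXX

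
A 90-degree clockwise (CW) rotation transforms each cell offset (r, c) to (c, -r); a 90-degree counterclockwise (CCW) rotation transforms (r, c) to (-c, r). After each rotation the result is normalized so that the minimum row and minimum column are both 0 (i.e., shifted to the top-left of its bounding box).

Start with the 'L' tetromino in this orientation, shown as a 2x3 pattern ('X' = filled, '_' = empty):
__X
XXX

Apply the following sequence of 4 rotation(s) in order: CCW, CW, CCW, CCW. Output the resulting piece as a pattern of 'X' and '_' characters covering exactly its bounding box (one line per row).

Answer: XXX
X__

Derivation:
Start:
__X
XXX
After rotation 1 (CCW):
XX
_X
_X
After rotation 2 (CW):
__X
XXX
After rotation 3 (CCW):
XX
_X
_X
After rotation 4 (CCW):
XXX
X__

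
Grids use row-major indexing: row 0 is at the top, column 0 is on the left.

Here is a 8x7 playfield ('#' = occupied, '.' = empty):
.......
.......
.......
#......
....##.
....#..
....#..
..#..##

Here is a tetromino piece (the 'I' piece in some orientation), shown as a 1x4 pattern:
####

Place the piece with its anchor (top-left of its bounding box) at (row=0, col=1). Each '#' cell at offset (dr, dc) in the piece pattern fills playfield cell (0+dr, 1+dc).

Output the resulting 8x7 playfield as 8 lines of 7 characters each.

Fill (0+0,1+0) = (0,1)
Fill (0+0,1+1) = (0,2)
Fill (0+0,1+2) = (0,3)
Fill (0+0,1+3) = (0,4)

Answer: .####..
.......
.......
#......
....##.
....#..
....#..
..#..##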